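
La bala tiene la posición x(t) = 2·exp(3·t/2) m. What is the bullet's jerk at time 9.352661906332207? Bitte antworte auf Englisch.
To solve this, we need to take 3 derivatives of our position equation x(t) = 2·exp(3·t/2). Differentiating position, we get velocity: v(t) = 3·exp(3·t/2). Taking d/dt of v(t), we find a(t) = 9·exp(3·t/2)/2. Taking d/dt of a(t), we find j(t) = 27·exp(3·t/2)/4. Using j(t) = 27·exp(3·t/2)/4 and substituting t = 9.352661906332207, we find j = 8356375.71696960.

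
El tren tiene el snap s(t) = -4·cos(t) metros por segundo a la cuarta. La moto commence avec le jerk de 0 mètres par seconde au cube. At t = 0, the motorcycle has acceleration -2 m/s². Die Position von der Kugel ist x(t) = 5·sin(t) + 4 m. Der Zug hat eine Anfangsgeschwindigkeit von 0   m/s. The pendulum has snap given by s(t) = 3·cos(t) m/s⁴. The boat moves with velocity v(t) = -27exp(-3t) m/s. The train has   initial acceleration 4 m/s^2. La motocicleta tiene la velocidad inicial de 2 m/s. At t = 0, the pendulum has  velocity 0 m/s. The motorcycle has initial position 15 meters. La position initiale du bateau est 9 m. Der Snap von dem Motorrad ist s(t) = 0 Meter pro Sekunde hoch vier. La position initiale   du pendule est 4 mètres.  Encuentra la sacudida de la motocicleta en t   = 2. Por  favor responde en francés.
Nous devons trouver la primitive de notre équation du snap s(t) = 0 1 fois. En intégrant le snap et en utilisant la condition initiale j(0) = 0, nous obtenons j(t) = 0. De l'équation du jerk j(t) = 0, nous substituons t = 2 pour obtenir j = 0.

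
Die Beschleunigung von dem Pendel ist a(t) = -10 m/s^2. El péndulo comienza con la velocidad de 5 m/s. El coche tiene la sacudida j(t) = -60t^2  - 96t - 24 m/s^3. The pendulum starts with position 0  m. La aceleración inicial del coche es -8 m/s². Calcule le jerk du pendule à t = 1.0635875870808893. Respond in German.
Wir müssen unsere Gleichung für die Beschleunigung a(t) = -10 1-mal ableiten. Die Ableitung von der Beschleunigung ergibt den Ruck: j(t) = 0. Wir haben den Ruck j(t) = 0. Durch Einsetzen von t = 1.0635875870808893: j(1.0635875870808893) = 0.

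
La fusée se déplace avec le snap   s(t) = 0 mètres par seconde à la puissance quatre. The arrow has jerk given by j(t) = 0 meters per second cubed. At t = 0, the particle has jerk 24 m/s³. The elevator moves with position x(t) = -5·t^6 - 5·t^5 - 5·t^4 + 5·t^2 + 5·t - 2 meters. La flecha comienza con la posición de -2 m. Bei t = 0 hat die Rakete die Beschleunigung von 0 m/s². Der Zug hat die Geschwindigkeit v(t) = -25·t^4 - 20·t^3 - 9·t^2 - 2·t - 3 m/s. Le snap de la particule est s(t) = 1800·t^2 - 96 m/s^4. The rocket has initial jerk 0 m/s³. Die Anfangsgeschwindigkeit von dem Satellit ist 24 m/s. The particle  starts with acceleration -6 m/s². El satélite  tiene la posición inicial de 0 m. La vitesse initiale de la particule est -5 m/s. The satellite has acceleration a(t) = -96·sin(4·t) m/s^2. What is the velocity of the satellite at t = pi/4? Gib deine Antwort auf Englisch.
We must find the antiderivative of our acceleration equation a(t) = -96·sin(4·t) 1 time. Taking ∫a(t)dt and applying v(0) = 24, we find v(t) = 24·cos(4·t). Using v(t) = 24·cos(4·t) and substituting t = pi/4, we find v = -24.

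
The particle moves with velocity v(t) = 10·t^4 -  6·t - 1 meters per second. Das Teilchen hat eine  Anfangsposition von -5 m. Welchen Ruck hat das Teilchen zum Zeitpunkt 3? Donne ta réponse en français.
Nous devons dériver notre équation de la vitesse v(t) = 10·t^4 - 6·t - 1 2 fois. La dérivée de la vitesse donne l'accélération: a(t) = 40·t^3 - 6. La dérivée de l'accélération donne le jerk: j(t) = 120·t^2. En utilisant j(t) = 120·t^2 et en substituant t = 3, nous trouvons j = 1080.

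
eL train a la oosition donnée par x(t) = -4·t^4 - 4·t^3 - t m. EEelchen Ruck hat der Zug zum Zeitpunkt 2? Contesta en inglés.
We must differentiate our position equation x(t) = -4·t^4 - 4·t^3 - t 3 times. Differentiating position, we get velocity: v(t) = -16·t^3 - 12·t^2 - 1. Differentiating velocity, we get acceleration: a(t) = -48·t^2 - 24·t. Differentiating acceleration, we get jerk: j(t) = -96·t - 24. We have jerk j(t) = -96·t - 24. Substituting t = 2: j(2) = -216.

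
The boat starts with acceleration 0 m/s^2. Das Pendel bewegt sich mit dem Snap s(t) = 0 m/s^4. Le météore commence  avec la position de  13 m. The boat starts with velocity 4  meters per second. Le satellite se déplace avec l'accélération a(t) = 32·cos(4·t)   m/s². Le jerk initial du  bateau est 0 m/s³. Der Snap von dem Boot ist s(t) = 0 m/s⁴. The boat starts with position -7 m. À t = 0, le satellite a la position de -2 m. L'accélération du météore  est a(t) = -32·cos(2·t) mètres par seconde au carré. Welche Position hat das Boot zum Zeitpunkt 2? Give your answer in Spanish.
Partiendo del snap s(t) = 0, tomamos 4 integrales. La antiderivada del snap es la sacudida. Usando j(0) = 0, obtenemos j(t) = 0. La integral de la sacudida es la aceleración. Usando a(0) = 0, obtenemos a(t) = 0. La integral de la aceleración, con v(0) = 4, da la velocidad: v(t) = 4. La antiderivada de la velocidad, con x(0) = -7, da la posición: x(t) = 4·t - 7. Usando x(t) = 4·t - 7 y sustituyendo t = 2, encontramos x = 1.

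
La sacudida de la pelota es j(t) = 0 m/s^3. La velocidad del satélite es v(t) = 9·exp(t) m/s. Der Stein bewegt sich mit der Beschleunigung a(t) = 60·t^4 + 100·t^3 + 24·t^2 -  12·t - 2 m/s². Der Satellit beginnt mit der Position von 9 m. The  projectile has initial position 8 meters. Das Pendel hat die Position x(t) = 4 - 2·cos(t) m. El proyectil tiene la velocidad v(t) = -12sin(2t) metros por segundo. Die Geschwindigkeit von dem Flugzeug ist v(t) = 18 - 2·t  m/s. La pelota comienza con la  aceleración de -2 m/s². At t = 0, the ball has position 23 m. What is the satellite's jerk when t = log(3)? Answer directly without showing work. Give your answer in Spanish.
En t = log(3), j = 27.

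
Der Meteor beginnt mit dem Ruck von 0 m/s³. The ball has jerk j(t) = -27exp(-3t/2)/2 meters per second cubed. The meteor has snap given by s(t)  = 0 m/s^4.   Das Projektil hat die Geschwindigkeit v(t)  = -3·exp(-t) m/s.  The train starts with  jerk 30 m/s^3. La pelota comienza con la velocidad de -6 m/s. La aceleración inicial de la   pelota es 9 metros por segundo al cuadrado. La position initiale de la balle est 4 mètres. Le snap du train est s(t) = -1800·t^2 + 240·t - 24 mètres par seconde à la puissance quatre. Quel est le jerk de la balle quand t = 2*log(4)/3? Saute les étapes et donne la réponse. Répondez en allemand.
Die Antwort ist -27/8.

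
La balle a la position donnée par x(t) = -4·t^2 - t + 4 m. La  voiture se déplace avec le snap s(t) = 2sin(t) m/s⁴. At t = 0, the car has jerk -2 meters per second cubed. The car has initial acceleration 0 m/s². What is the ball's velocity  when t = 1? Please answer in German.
Wir müssen unsere Gleichung für die Position x(t) = -4·t^2 - t + 4 1-mal ableiten. Die Ableitung von der Position ergibt die Geschwindigkeit: v(t) = -8·t - 1. Wir haben die Geschwindigkeit v(t) = -8·t - 1. Durch Einsetzen von t = 1: v(1) = -9.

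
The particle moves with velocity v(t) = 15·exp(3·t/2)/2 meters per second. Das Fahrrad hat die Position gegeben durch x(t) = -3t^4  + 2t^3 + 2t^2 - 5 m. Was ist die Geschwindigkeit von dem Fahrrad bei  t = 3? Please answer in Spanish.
Partiendo de la posición x(t) = -3·t^4 + 2·t^3 + 2·t^2 - 5, tomamos 1 derivada. La derivada de la posición da la velocidad: v(t) = -12·t^3 + 6·t^2 + 4·t. Usando v(t) = -12·t^3 + 6·t^2 + 4·t y sustituyendo t = 3, encontramos v = -258.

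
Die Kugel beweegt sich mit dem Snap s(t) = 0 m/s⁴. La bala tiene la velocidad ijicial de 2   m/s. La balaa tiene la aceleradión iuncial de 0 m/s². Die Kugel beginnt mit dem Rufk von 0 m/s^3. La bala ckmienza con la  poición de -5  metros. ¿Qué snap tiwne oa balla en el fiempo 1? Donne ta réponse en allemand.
Mit s(t) = 0 und Einsetzen von t = 1, finden wir s = 0.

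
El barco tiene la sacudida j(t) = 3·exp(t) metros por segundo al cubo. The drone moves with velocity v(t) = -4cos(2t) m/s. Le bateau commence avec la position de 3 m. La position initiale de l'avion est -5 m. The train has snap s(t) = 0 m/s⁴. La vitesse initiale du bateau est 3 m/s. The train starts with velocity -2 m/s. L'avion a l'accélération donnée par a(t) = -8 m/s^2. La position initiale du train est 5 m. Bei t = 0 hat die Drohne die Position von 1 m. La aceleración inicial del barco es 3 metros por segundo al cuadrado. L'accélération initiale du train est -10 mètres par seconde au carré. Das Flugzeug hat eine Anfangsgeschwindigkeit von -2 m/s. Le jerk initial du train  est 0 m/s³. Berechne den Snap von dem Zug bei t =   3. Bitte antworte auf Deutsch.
Aus der Gleichung für den Snap s(t) = 0, setzen wir t = 3 ein und erhalten s = 0.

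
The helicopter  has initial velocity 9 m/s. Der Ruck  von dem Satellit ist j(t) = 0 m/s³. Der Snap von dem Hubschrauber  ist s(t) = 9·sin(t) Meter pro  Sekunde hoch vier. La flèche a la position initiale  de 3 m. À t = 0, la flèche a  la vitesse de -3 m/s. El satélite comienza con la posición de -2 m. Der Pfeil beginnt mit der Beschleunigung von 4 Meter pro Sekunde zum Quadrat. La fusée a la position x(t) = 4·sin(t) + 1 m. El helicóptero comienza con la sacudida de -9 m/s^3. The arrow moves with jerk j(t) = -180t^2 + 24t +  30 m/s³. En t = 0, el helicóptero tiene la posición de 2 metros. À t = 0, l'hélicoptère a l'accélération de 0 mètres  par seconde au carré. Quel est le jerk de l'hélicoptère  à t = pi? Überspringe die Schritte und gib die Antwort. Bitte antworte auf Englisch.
The answer is 9.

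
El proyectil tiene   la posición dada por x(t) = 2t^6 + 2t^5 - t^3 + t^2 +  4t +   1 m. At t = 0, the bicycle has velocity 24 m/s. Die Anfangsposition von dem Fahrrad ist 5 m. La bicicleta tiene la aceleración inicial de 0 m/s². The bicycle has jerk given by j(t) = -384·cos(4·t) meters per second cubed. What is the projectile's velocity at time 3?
Starting from position x(t) = 2·t^6 + 2·t^5 - t^3 + t^2 + 4·t + 1, we take 1 derivative. The derivative of position gives velocity: v(t) = 12·t^5 + 10·t^4 - 3·t^2 + 2·t + 4. Using v(t) = 12·t^5 + 10·t^4 - 3·t^2 + 2·t + 4 and substituting t = 3, we find v = 3709.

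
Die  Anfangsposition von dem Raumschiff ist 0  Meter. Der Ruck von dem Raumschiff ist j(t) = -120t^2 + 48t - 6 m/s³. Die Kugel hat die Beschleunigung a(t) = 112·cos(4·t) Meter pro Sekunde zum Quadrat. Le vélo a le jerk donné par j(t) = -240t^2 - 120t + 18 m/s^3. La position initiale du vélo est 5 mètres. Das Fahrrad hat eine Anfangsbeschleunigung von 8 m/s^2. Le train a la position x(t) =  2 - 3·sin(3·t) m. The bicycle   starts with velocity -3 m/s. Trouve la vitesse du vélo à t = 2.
Nous devons intégrer notre équation du jerk j(t) = -240·t^2 - 120·t + 18 2 fois. L'intégrale du jerk est l'accélération. En utilisant a(0) = 8, nous obtenons a(t) = -80·t^3 - 60·t^2 + 18·t + 8. En intégrant l'accélération et en utilisant la condition initiale v(0) = -3, nous obtenons v(t) = -20·t^4 - 20·t^3 + 9·t^2 + 8·t - 3. En utilisant v(t) = -20·t^4 - 20·t^3 + 9·t^2 + 8·t - 3 et en substituant t = 2, nous trouvons v = -431.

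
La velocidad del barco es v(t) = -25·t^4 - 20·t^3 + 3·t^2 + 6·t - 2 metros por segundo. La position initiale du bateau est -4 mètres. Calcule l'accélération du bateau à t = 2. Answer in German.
Ausgehend von der Geschwindigkeit v(t) = -25·t^4 - 20·t^3 + 3·t^2 + 6·t - 2, nehmen wir 1 Ableitung. Die Ableitung von der Geschwindigkeit ergibt die Beschleunigung: a(t) = -100·t^3 - 60·t^2 + 6·t + 6. Mit a(t) = -100·t^3 - 60·t^2 + 6·t + 6 und Einsetzen von t = 2, finden wir a = -1022.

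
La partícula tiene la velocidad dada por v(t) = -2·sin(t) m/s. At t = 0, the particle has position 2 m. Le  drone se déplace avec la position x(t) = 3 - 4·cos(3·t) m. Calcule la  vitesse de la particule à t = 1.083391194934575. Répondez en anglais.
From the given velocity equation v(t) = -2·sin(t), we substitute t = 1.083391194934575 to get v = -1.76710219768076.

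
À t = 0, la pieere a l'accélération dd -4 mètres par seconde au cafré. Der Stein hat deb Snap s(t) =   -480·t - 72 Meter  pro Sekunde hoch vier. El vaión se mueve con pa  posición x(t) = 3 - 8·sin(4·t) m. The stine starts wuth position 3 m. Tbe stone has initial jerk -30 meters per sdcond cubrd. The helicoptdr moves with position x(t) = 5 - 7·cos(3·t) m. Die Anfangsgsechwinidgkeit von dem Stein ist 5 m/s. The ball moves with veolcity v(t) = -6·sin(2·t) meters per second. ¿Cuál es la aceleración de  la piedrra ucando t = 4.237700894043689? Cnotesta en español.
Necesitamos integrar nuestra ecuación del snap s(t) = -480·t - 72 2 veces. Tomando ∫s(t)dt y aplicando j(0) = -30, encontramos j(t) = -240·t^2 - 72·t - 30. Tomando ∫j(t)dt y aplicando a(0) = -4, encontramos a(t) = -80·t^3 - 36·t^2 - 30·t - 4. De la ecuación de la aceleración a(t) = -80·t^3 - 36·t^2 - 30·t - 4, sustituimos t = 4.237700894043689 para obtener a = -6865.71046625691.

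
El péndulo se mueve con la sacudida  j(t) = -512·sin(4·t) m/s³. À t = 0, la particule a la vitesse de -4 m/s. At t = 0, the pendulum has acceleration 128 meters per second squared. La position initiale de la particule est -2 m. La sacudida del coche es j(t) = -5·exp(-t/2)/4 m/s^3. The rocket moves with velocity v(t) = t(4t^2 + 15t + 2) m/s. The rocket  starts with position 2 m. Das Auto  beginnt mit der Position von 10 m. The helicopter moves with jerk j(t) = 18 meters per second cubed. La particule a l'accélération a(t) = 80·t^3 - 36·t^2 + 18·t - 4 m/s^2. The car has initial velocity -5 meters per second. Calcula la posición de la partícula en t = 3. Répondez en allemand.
Wir müssen unsere Gleichung für die Beschleunigung a(t) = 80·t^3 - 36·t^2 + 18·t - 4 2-mal integrieren. Die Stammfunktion von der Beschleunigung, mit v(0) = -4, ergibt die Geschwindigkeit: v(t) = 20·t^4 - 12·t^3 + 9·t^2 - 4·t - 4. Die Stammfunktion von der Geschwindigkeit ist die Position. Mit x(0) = -2 erhalten wir x(t) = 4·t^5 - 3·t^4 + 3·t^3 - 2·t^2 - 4·t - 2. Aus der Gleichung für die Position x(t) = 4·t^5 - 3·t^4 + 3·t^3 - 2·t^2 - 4·t - 2, setzen wir t = 3 ein und erhalten x = 778.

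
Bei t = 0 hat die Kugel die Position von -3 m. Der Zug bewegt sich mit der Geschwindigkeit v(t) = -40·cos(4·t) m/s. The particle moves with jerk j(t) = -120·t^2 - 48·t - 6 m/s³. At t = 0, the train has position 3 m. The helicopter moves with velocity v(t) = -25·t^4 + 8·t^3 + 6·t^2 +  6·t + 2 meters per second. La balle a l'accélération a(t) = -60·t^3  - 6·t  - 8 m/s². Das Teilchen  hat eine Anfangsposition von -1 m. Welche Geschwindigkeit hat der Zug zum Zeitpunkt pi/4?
Mit v(t) = -40·cos(4·t) und Einsetzen von t = pi/4, finden wir v = 40.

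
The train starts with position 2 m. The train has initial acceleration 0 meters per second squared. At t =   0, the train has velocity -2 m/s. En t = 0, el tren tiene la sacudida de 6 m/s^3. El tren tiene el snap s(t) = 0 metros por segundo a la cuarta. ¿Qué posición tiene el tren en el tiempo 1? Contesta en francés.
Pour résoudre ceci, nous devons prendre 4 primitives de notre équation du snap s(t) = 0. L'intégrale du snap, avec j(0) = 6, donne le jerk: j(t) = 6. La primitive du jerk est l'accélération. En utilisant a(0) = 0, nous obtenons a(t) = 6·t. L'intégrale de l'accélération est la vitesse. En utilisant v(0) = -2, nous obtenons v(t) = 3·t^2 - 2. L'intégrale de la vitesse est la position. En utilisant x(0) = 2, nous obtenons x(t) = t^3 - 2·t + 2. En utilisant x(t) = t^3 - 2·t + 2 et en substituant t = 1, nous trouvons x = 1.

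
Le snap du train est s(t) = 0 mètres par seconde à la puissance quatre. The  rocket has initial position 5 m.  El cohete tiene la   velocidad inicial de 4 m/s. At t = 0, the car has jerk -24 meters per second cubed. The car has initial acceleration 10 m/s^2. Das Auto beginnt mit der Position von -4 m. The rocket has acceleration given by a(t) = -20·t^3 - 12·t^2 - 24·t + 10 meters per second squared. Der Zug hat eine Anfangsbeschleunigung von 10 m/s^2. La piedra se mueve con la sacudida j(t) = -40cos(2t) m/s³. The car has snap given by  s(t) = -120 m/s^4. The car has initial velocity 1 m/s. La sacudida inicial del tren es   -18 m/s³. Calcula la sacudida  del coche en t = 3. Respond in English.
To find the answer, we compute 1 antiderivative of s(t) = -120. The antiderivative of snap is jerk. Using j(0) = -24, we get j(t) = -120·t - 24. We have jerk j(t) = -120·t - 24. Substituting t = 3: j(3) = -384.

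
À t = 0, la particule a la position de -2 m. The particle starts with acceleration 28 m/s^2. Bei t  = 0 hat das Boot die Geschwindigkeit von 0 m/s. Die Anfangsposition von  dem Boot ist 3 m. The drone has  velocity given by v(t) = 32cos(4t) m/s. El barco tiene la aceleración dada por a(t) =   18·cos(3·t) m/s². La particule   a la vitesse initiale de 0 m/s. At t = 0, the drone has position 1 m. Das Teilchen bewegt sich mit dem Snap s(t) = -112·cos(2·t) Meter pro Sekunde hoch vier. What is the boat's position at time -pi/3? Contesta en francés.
Nous devons intégrer notre équation de l'accélération a(t) = 18·cos(3·t) 2 fois. En prenant ∫a(t)dt et en appliquant v(0) = 0, nous trouvons v(t) = 6·sin(3·t). L'intégrale de la vitesse est la position. En utilisant x(0) = 3, nous obtenons x(t) = 5 - 2·cos(3·t). Nous avons la position x(t) = 5 - 2·cos(3·t). En substituant t = -pi/3: x(-pi/3) = 7.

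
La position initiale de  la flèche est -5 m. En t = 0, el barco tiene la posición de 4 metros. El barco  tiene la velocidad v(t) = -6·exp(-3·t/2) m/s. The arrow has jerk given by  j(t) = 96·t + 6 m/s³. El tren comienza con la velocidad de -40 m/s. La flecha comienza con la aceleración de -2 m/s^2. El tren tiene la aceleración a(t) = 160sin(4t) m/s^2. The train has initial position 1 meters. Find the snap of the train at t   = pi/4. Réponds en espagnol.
Debemos derivar nuestra ecuación de la aceleración a(t) = 160·sin(4·t) 2 veces. Derivando la aceleración, obtenemos la sacudida: j(t) = 640·cos(4·t). Derivando la sacudida, obtenemos el snap: s(t) = -2560·sin(4·t). De la ecuación del snap s(t) = -2560·sin(4·t), sustituimos t = pi/4 para obtener s = 0.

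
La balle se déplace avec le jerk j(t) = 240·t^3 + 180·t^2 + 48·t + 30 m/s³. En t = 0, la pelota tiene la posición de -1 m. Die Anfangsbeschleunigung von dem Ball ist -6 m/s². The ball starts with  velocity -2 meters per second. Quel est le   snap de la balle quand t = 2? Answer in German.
Um dies zu lösen, müssen wir 1 Ableitung unserer Gleichung für den Ruck j(t) = 240·t^3 + 180·t^2 + 48·t + 30 nehmen. Die Ableitung von dem Ruck ergibt den Snap: s(t) = 720·t^2 + 360·t + 48. Mit s(t) = 720·t^2 + 360·t + 48 und Einsetzen von t = 2, finden wir s = 3648.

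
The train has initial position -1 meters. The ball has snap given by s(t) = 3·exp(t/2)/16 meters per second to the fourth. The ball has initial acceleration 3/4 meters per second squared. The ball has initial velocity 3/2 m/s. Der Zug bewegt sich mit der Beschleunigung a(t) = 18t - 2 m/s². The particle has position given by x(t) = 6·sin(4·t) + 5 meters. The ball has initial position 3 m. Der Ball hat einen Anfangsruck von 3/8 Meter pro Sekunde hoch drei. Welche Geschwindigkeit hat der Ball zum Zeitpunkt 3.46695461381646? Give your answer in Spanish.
Debemos encontrar la antiderivada de nuestra ecuación del snap s(t) = 3·exp(t/2)/16 3 veces. La antiderivada del snap, con j(0) = 3/8, da la sacudida: j(t) = 3·exp(t/2)/8. La antiderivada de la sacudida es la aceleración. Usando a(0) = 3/4, obtenemos a(t) = 3·exp(t/2)/4. Integrando la aceleración y usando la condición inicial v(0) = 3/2, obtenemos v(t) = 3·exp(t/2)/2. Usando v(t) = 3·exp(t/2)/2 y sustituyendo t = 3.46695461381646, encontramos v = 8.49045350285650.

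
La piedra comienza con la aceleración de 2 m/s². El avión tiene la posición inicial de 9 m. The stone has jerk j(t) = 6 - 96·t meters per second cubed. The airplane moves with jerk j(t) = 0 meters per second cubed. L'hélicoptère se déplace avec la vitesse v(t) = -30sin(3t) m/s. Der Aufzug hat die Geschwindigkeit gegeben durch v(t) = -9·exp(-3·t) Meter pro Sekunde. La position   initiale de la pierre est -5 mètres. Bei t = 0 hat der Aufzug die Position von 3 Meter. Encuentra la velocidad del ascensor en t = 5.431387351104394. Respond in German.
Mit v(t) = -9·exp(-3·t) und Einsetzen von t = 5.431387351104394, finden wir v = -7.54706069079261E-7.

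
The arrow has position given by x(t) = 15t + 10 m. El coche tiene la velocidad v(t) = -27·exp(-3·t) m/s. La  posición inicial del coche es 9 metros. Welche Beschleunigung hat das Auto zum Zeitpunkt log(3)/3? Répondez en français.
En partant de la vitesse v(t) = -27·exp(-3·t), nous prenons 1 dérivée. En prenant d/dt de v(t), nous trouvons a(t) = 81·exp(-3·t). De l'équation de l'accélération a(t) = 81·exp(-3·t), nous substituons t = log(3)/3 pour obtenir a = 27.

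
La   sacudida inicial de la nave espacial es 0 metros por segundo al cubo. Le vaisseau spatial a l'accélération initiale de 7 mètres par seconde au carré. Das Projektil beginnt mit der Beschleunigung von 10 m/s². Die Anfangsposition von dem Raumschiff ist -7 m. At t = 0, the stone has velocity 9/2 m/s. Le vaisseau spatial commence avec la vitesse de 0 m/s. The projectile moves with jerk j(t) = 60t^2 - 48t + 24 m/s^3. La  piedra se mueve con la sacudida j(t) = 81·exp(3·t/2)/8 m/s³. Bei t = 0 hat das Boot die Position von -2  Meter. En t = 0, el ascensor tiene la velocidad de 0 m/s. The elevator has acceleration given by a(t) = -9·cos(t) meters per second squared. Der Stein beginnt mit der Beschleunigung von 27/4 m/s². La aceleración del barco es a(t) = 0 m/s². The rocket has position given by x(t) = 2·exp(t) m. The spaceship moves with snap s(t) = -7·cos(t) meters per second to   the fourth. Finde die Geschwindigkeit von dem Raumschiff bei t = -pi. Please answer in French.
Pour résoudre ceci, nous devons prendre 3 intégrales de notre équation du snap s(t) = -7·cos(t). En intégrant le snap et en utilisant la condition initiale j(0) = 0, nous obtenons j(t) = -7·sin(t). La primitive du jerk, avec a(0) = 7, donne l'accélération: a(t) = 7·cos(t). La primitive de l'accélération, avec v(0) = 0, donne la vitesse: v(t) = 7·sin(t). Nous avons la vitesse v(t) = 7·sin(t). En substituant t = -pi: v(-pi) = 0.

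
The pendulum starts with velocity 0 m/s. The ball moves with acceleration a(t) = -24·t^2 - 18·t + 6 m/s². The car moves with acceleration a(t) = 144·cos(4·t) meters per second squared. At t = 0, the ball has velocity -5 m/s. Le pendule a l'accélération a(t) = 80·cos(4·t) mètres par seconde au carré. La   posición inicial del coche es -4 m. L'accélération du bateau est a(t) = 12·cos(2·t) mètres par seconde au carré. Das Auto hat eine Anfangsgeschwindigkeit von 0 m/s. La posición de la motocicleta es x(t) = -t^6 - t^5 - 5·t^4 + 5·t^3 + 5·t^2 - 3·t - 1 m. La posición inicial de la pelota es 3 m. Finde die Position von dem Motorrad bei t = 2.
Mit x(t) = -t^6 - t^5 - 5·t^4 + 5·t^3 + 5·t^2 - 3·t - 1 und Einsetzen von t = 2, finden wir x = -123.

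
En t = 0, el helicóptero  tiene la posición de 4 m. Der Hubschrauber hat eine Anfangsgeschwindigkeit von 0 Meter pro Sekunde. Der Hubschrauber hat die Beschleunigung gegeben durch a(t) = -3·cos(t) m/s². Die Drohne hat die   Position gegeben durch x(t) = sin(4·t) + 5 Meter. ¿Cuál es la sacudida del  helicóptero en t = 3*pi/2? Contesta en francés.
Pour résoudre ceci, nous devons prendre 1 dérivée de notre équation de l'accélération a(t) = -3·cos(t). La dérivée de l'accélération donne le jerk: j(t) = 3·sin(t). Nous avons le jerk j(t) = 3·sin(t). En substituant t = 3*pi/2: j(3*pi/2) = -3.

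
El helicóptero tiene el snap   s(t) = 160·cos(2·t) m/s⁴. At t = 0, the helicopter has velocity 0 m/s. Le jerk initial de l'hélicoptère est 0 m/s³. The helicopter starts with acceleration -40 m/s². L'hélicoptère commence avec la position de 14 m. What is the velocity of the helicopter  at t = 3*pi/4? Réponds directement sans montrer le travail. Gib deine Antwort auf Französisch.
La réponse est 20.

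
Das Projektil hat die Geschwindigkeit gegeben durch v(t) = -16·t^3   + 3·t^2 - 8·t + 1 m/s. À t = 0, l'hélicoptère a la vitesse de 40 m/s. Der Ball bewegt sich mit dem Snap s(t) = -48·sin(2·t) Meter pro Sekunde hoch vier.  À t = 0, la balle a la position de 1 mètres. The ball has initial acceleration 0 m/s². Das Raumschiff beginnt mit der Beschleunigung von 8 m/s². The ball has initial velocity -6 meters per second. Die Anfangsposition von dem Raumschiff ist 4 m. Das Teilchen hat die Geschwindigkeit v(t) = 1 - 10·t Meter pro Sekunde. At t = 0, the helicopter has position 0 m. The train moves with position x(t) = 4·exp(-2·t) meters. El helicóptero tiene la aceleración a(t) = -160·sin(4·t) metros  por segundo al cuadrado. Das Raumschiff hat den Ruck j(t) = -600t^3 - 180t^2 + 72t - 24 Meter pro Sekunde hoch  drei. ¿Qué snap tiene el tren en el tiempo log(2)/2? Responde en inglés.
We must differentiate our position equation x(t) = 4·exp(-2·t) 4 times. The derivative of position gives velocity: v(t) = -8·exp(-2·t). Taking d/dt of v(t), we find a(t) = 16·exp(-2·t). The derivative of acceleration gives jerk: j(t) = -32·exp(-2·t). The derivative of jerk gives snap: s(t) = 64·exp(-2·t). From the given snap equation s(t) = 64·exp(-2·t), we substitute t = log(2)/2 to get s = 32.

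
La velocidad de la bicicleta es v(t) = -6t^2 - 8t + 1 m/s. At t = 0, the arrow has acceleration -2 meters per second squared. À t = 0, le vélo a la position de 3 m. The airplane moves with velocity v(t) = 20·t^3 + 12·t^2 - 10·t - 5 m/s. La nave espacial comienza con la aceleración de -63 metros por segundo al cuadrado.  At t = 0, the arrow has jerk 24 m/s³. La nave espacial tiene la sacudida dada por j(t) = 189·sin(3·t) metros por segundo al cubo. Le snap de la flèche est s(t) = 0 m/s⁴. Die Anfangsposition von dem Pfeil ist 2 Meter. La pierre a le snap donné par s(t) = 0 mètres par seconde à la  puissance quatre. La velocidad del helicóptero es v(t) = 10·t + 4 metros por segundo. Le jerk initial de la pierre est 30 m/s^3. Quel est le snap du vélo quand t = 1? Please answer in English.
We must differentiate our velocity equation v(t) = -6·t^2 - 8·t + 1 3 times. Differentiating velocity, we get acceleration: a(t) = -12·t - 8. Taking d/dt of a(t), we find j(t) = -12. The derivative of jerk gives snap: s(t) = 0. Using s(t) = 0 and substituting t = 1, we find s = 0.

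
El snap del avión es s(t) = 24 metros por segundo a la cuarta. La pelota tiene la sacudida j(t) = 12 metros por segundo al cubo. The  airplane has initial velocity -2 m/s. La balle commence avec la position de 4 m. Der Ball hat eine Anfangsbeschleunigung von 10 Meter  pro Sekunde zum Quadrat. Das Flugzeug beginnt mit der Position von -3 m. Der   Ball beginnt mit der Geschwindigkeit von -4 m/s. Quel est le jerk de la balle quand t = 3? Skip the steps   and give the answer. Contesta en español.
La respuesta es 12.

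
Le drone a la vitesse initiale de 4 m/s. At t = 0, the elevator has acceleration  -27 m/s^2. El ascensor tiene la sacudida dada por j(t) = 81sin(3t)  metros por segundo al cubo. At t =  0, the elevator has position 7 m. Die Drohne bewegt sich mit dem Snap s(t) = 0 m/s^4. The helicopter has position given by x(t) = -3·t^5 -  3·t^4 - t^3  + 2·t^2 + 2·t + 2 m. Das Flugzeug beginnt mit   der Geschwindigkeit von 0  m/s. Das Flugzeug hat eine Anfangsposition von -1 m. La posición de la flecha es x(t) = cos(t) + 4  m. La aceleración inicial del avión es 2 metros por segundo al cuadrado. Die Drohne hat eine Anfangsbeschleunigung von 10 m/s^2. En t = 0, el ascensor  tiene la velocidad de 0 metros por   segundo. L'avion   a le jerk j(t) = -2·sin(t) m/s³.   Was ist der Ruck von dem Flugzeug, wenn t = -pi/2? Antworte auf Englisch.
From the given jerk equation j(t) = -2·sin(t), we substitute t = -pi/2 to get j = 2.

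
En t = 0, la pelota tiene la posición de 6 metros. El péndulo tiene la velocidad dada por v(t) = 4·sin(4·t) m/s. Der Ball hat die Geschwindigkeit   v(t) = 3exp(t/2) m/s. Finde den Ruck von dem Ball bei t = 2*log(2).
Wir müssen unsere Gleichung für die Geschwindigkeit v(t) = 3·exp(t/2) 2-mal ableiten. Mit d/dt von v(t) finden wir a(t) = 3·exp(t/2)/2. Die Ableitung von der Beschleunigung ergibt den Ruck: j(t) = 3·exp(t/2)/4. Wir haben den Ruck j(t) = 3·exp(t/2)/4. Durch Einsetzen von t = 2*log(2): j(2*log(2)) = 3/2.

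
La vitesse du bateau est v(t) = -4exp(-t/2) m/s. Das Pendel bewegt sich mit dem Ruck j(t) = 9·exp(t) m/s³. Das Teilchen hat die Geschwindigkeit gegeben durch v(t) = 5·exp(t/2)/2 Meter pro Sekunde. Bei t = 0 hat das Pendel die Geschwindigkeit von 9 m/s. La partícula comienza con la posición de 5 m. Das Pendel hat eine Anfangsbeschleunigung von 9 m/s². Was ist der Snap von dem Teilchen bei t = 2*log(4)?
Wir müssen unsere Gleichung für die Geschwindigkeit v(t) = 5·exp(t/2)/2 3-mal ableiten. Die Ableitung von der Geschwindigkeit ergibt die Beschleunigung: a(t) = 5·exp(t/2)/4. Durch Ableiten von der Beschleunigung erhalten wir den Ruck: j(t) = 5·exp(t/2)/8. Die Ableitung von dem Ruck ergibt den Snap: s(t) = 5·exp(t/2)/16. Aus der Gleichung für den Snap s(t) = 5·exp(t/2)/16, setzen wir t = 2*log(4) ein und erhalten s = 5/4.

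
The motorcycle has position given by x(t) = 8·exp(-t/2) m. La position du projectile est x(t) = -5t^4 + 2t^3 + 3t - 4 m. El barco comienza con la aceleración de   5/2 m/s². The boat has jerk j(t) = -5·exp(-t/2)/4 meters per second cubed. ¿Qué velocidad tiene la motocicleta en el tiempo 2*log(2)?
Para resolver esto, necesitamos tomar 1 derivada de nuestra ecuación de la posición x(t) = 8·exp(-t/2). Derivando la posición, obtenemos la velocidad: v(t) = -4·exp(-t/2). Usando v(t) = -4·exp(-t/2) y sustituyendo t = 2*log(2), encontramos v = -2.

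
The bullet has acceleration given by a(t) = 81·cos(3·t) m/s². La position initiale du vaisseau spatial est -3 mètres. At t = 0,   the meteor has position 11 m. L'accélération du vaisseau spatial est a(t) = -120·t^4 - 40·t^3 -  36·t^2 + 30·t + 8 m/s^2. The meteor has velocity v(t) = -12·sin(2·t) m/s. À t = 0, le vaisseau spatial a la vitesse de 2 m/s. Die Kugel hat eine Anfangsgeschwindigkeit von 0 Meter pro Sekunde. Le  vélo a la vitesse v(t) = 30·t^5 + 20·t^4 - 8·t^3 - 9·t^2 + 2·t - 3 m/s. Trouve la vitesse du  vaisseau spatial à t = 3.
Nous devons trouver la primitive de notre équation de l'accélération a(t) = -120·t^4 - 40·t^3 - 36·t^2 + 30·t + 8 1 fois. En prenant ∫a(t)dt et en appliquant v(0) = 2, nous trouvons v(t) = -24·t^5 - 10·t^4 - 12·t^3 + 15·t^2 + 8·t + 2. En utilisant v(t) = -24·t^5 - 10·t^4 - 12·t^3 + 15·t^2 + 8·t + 2 et en substituant t = 3, nous trouvons v = -6805.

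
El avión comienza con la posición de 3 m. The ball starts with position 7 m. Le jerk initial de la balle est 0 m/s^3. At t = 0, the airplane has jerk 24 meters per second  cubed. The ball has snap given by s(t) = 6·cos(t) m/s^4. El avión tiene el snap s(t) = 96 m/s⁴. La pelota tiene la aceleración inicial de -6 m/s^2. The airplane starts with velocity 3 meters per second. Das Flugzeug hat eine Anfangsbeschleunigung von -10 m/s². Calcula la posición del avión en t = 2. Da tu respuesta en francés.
Nous devons intégrer notre équation du snap s(t) = 96 4 fois. En intégrant le snap et en utilisant la condition initiale j(0) = 24, nous obtenons j(t) = 96·t + 24. La primitive du jerk, avec a(0) = -10, donne l'accélération: a(t) = 48·t^2 + 24·t - 10. En prenant ∫a(t)dt et en appliquant v(0) = 3, nous trouvons v(t) = 16·t^3 + 12·t^2 - 10·t + 3. En intégrant la vitesse et en utilisant la condition initiale x(0) = 3, nous obtenons x(t) = 4·t^4 + 4·t^3 - 5·t^2 + 3·t + 3. Nous avons la position x(t) = 4·t^4 + 4·t^3 - 5·t^2 + 3·t + 3. En substituant t = 2: x(2) = 85.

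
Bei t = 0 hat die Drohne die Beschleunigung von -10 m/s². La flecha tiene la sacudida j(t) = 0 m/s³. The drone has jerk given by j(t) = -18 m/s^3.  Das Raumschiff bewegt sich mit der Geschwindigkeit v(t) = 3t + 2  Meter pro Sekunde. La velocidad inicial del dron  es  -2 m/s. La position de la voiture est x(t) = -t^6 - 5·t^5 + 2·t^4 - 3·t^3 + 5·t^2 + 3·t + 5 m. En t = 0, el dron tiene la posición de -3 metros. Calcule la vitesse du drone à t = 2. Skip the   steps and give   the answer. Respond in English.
v(2) = -58.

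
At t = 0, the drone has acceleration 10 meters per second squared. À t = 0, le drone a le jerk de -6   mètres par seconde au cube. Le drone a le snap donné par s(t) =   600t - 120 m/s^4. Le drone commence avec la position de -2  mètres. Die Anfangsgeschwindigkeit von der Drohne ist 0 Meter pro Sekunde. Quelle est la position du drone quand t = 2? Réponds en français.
Nous devons trouver la primitive de notre équation du snap s(t) = 600·t - 120 4 fois. La primitive du snap est le jerk. En utilisant j(0) = -6, nous obtenons j(t) = 300·t^2 - 120·t - 6. En prenant ∫j(t)dt et en appliquant a(0) = 10, nous trouvons a(t) = 100·t^3 - 60·t^2 - 6·t + 10. La primitive de l'accélération est la vitesse. En utilisant v(0) = 0, nous obtenons v(t) = t·(25·t^3 - 20·t^2 - 3·t + 10). En prenant ∫v(t)dt et en appliquant x(0) = -2, nous trouvons x(t) = 5·t^5 - 5·t^4 - t^3 + 5·t^2 - 2. De l'équation de la position x(t) = 5·t^5 - 5·t^4 - t^3 + 5·t^2 - 2, nous substituons t = 2 pour obtenir x = 90.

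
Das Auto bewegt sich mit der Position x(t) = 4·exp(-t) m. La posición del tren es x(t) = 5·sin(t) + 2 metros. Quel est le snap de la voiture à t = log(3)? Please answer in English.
We must differentiate our position equation x(t) = 4·exp(-t) 4 times. Differentiating position, we get velocity: v(t) = -4·exp(-t). Differentiating velocity, we get acceleration: a(t) = 4·exp(-t). Differentiating acceleration, we get jerk: j(t) = -4·exp(-t). Differentiating jerk, we get snap: s(t) = 4·exp(-t). From the given snap equation s(t) = 4·exp(-t), we substitute t = log(3) to get s = 4/3.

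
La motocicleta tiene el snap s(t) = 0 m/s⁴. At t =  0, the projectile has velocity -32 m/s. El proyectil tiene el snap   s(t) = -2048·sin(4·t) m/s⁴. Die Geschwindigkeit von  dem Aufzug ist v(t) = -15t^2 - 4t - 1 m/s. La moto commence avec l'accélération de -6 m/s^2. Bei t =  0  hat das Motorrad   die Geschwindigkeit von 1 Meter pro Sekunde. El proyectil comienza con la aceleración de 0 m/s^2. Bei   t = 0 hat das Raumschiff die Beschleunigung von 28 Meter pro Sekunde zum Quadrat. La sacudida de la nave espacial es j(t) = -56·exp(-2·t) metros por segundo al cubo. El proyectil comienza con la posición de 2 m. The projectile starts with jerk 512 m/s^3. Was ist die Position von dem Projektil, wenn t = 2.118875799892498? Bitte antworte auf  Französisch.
En partant du snap s(t) = -2048·sin(4·t), nous prenons 4 intégrales. La primitive du snap, avec j(0) = 512, donne le jerk: j(t) = 512·cos(4·t). La primitive du jerk, avec a(0) = 0, donne l'accélération: a(t) = 128·sin(4·t). En intégrant l'accélération et en utilisant la condition initiale v(0) = -32, nous obtenons v(t) = -32·cos(4·t). En intégrant la vitesse et en utilisant la condition initiale x(0) = 2, nous obtenons x(t) = 2 - 8·sin(4·t). De l'équation de la position x(t) = 2 - 8·sin(4·t), nous substituons t = 2.118875799892498 pour obtenir x = -4.50394745410890.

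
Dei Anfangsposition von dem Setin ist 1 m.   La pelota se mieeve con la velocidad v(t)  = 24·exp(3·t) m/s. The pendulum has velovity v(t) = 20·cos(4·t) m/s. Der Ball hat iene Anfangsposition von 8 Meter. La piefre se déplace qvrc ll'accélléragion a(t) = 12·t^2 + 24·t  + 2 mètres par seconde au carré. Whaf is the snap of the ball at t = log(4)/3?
We must differentiate our velocity equation v(t) = 24·exp(3·t) 3 times. The derivative of velocity gives acceleration: a(t) = 72·exp(3·t). Differentiating acceleration, we get jerk: j(t) = 216·exp(3·t). Taking d/dt of j(t), we find s(t) = 648·exp(3·t). Using s(t) = 648·exp(3·t) and substituting t = log(4)/3, we find s = 2592.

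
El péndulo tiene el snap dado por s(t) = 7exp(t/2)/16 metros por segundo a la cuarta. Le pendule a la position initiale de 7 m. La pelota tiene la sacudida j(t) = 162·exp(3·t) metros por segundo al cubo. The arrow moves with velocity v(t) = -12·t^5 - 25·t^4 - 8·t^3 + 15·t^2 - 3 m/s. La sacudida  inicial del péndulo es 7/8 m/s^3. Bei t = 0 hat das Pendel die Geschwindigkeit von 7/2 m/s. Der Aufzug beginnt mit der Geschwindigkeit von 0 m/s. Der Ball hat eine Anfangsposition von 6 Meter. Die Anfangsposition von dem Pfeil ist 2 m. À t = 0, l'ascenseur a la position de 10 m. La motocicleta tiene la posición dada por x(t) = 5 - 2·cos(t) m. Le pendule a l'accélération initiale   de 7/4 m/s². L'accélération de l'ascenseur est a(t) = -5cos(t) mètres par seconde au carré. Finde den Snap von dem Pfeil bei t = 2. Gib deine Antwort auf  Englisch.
Starting from velocity v(t) = -12·t^5 - 25·t^4 - 8·t^3 + 15·t^2 - 3, we take 3 derivatives. The derivative of velocity gives acceleration: a(t) = -60·t^4 - 100·t^3 - 24·t^2 + 30·t. Differentiating acceleration, we get jerk: j(t) = -240·t^3 - 300·t^2 - 48·t + 30. Differentiating jerk, we get snap: s(t) = -720·t^2 - 600·t - 48. Using s(t) = -720·t^2 - 600·t - 48 and substituting t = 2, we find s = -4128.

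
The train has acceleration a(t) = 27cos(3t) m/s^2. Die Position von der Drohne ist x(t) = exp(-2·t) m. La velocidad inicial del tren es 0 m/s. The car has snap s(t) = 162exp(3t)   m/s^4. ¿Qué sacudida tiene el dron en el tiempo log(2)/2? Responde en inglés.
Starting from position x(t) = exp(-2·t), we take 3 derivatives. Differentiating position, we get velocity: v(t) = -2·exp(-2·t). The derivative of velocity gives acceleration: a(t) = 4·exp(-2·t). Differentiating acceleration, we get jerk: j(t) = -8·exp(-2·t). Using j(t) = -8·exp(-2·t) and substituting t = log(2)/2, we find j = -4.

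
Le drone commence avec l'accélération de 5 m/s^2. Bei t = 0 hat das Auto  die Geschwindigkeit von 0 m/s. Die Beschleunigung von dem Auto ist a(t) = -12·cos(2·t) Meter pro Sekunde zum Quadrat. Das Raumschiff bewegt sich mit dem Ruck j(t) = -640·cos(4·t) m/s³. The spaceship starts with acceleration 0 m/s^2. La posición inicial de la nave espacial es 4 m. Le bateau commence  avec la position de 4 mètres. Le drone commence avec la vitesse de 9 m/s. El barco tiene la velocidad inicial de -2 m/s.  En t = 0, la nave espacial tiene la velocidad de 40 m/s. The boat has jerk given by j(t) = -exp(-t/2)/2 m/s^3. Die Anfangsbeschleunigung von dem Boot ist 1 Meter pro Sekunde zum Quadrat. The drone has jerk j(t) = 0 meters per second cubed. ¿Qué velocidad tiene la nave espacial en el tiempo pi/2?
Debemos encontrar la antiderivada de nuestra ecuación de la sacudida j(t) = -640·cos(4·t) 2 veces. La antiderivada de la sacudida es la aceleración. Usando a(0) = 0, obtenemos a(t) = -160·sin(4·t). Tomando ∫a(t)dt y aplicando v(0) = 40, encontramos v(t) = 40·cos(4·t). Usando v(t) = 40·cos(4·t) y sustituyendo t = pi/2, encontramos v = 40.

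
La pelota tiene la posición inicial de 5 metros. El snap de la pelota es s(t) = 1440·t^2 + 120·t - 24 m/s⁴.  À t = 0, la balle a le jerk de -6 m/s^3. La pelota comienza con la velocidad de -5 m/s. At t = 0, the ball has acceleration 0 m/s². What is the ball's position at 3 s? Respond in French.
En partant du snap s(t) = 1440·t^2 + 120·t - 24, nous prenons 4 intégrales. La primitive du snap, avec j(0) = -6, donne le jerk: j(t) = 480·t^3 + 60·t^2 - 24·t - 6. La primitive du jerk est l'accélération. En utilisant a(0) = 0, nous obtenons a(t) = 2·t·(60·t^3 + 10·t^2 - 6·t - 3). En intégrant l'accélération et en utilisant la condition initiale v(0) = -5, nous obtenons v(t) = 24·t^5 + 5·t^4 - 4·t^3 - 3·t^2 - 5. En intégrant la vitesse et en utilisant la condition initiale x(0) = 5, nous obtenons x(t) = 4·t^6 + t^5 - t^4 - t^3 - 5·t + 5. En utilisant x(t) = 4·t^6 + t^5 - t^4 - t^3 - 5·t + 5 et en substituant t = 3, nous trouvons x = 3041.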